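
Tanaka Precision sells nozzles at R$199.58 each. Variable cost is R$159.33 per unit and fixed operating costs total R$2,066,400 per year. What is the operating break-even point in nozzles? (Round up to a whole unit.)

Contribution margin per unit = R$199.58 − R$159.33 = R$40.25.
Units to break even: R$2,066,400 ÷ R$40.25 = 51,339.13, rounded up to 51,340.

51,340 nozzles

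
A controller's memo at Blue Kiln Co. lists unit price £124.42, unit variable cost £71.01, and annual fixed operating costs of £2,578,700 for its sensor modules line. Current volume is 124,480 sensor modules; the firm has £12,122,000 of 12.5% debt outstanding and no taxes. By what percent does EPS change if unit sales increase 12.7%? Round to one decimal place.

Contribution at this volume is 124,480 × £53.41 = £6,648,476.80.
Operating income = contribution − fixed costs = £6,648,476.80 − £2,578,700 = £4,069,776.80.
After interest of £1,515,250.00, pre-tax earnings = £2,554,526.80.
DCL = total CM / (EBIT − I) = £6,648,476.80 / £2,554,526.80 = 2.6026.
EPS therefore changes by 2.6026 × (+12.7%) = +33.1%.

+33.1%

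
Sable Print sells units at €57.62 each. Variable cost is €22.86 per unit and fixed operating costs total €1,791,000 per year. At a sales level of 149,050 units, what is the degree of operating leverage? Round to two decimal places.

1.53

Total contribution margin = 149,050 × €34.76 = €5,180,978.00.
Operating income = contribution − fixed costs = €5,180,978.00 − €1,791,000 = €3,389,978.00.
So DOL = total CM / EBIT = €5,180,978.00 / €3,389,978.00 = 1.5283.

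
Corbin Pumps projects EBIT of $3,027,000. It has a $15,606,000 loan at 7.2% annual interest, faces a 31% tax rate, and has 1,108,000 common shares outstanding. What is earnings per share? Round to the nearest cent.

$1.19

Pre-tax income = $3,027,000 − $1,123,632.00 = $1,903,368.00.
After tax at 31%: net income = $1,903,368.00 × 0.69 = $1,313,323.92.
EPS = $1,313,323.92 ÷ 1,108,000 = $1.19.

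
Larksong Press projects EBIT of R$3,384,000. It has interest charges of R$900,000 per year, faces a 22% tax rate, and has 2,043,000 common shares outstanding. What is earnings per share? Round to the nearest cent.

Pre-tax income = R$3,384,000 − R$900,000.00 = R$2,484,000.00.
Net income = R$2,484,000.00 × (1 − 0.22) = R$1,937,520.00.
EPS = R$1,937,520.00 ÷ 2,043,000 = R$0.95.

R$0.95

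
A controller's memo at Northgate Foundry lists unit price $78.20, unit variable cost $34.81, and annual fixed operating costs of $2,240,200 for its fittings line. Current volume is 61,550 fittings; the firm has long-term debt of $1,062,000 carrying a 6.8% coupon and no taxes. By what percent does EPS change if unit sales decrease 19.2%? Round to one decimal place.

-143.1%

Contribution at this volume is 61,550 × $43.39 = $2,670,654.50.
EBIT = $2,670,654.50 − $2,240,200 = $430,454.50.
Interest = $72,216.00, so EBIT − I = $358,238.50.
Degree of combined leverage = contribution ÷ (EBIT − I) = $2,670,654.50 ÷ $358,238.50 = 7.4550.
%ΔEPS = DCL × %ΔSales = 7.4550 × -19.2% = -143.1%.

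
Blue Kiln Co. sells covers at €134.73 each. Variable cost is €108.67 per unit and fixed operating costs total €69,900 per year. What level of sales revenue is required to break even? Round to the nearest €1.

Contribution margin per unit = €134.73 − €108.67 = €26.06, a CM ratio of €26.06 ÷ €134.73 = 0.1934.
Break-even sales = FC ÷ CM ratio = €69,900 × €134.73 / €26.06 = €361,382.

€361,382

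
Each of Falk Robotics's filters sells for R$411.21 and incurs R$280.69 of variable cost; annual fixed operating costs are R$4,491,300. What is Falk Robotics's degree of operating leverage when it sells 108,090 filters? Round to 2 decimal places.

Contribution at this volume is 108,090 × R$130.52 = R$14,107,906.80.
EBIT = R$14,107,906.80 − R$4,491,300 = R$9,616,606.80.
DOL = contribution ÷ EBIT = R$14,107,906.80 ÷ R$9,616,606.80 = 1.4670.

1.47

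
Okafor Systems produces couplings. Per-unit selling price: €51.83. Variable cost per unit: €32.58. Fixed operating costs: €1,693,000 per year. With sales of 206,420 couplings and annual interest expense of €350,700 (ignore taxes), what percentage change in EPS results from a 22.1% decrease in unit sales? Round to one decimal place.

Contribution at this volume is 206,420 × €19.25 = €3,973,585.00.
EBIT = €3,973,585.00 − €1,693,000 = €2,280,585.00.
After interest of €350,700.00, pre-tax earnings = €1,929,885.00.
Degree of combined leverage = contribution ÷ (EBIT − I) = €3,973,585.00 ÷ €1,929,885.00 = 2.0590.
%ΔEPS = DCL × %ΔSales = 2.0590 × -22.1% = -45.5%.

-45.5%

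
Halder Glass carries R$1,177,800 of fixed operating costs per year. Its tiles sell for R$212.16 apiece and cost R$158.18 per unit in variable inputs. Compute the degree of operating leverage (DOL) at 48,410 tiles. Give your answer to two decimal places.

Contribution at this volume is 48,410 × R$53.98 = R$2,613,171.80.
EBIT = R$2,613,171.80 − R$1,177,800 = R$1,435,371.80.
Degree of operating leverage = R$2,613,171.80 / R$1,435,371.80 = 1.8206.

1.82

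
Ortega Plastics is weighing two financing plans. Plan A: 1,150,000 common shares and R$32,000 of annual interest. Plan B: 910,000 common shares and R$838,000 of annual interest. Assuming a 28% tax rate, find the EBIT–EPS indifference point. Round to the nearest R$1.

R$3,894,083

At indifference, (EBIT − 32,000)(1 − t)/1,150,000 = (EBIT − 838,000)(1 − t)/910,000.
Cancelling (1 − t) and cross-multiplying: 910,000·(EBIT − 32,000) = 1,150,000·(EBIT − 838,000).
EBIT × (1,150,000 − 910,000) = 838,000 × 1,150,000 − 32,000 × 910,000 = 934,580,000,000, so EBIT = 934,580,000,000 ÷ 240,000 = 3,894,083.33.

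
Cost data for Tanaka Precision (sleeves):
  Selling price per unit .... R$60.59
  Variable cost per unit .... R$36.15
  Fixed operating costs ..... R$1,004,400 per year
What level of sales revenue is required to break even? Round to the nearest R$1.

R$2,490,041

CM per unit = R$60.59 − R$36.15 = R$24.44; CM ratio = R$24.44 / R$60.59 = 0.4034.
Break-even revenue = fixed costs × price ÷ CM = R$1,004,400 × R$60.59 ÷ R$24.44 = R$2,490,041.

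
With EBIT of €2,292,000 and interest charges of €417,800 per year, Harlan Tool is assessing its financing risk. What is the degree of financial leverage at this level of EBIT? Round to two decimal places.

1.22

Interest = €417,800.00.
Degree of financial leverage = EBIT / (EBIT − interest) = €2,292,000 / €1,874,200.00 = 1.2229.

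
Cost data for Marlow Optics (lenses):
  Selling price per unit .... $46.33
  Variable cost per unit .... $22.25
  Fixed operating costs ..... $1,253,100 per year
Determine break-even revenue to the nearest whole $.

$2,410,969

CM per unit = $46.33 − $22.25 = $24.08; CM ratio = $24.08 / $46.33 = 0.5197.
Break-even sales = FC ÷ CM ratio = $1,253,100 × $46.33 / $24.08 = $2,410,969.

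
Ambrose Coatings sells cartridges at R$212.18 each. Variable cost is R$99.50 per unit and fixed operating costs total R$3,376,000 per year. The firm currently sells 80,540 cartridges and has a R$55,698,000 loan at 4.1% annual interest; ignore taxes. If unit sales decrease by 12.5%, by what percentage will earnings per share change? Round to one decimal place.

Total contribution margin = 80,540 × R$112.68 = R$9,075,247.20.
EBIT = R$9,075,247.20 − R$3,376,000 = R$5,699,247.20.
After interest of R$2,283,618.00, pre-tax earnings = R$3,415,629.20.
Degree of combined leverage = contribution ÷ (EBIT − I) = R$9,075,247.20 ÷ R$3,415,629.20 = 2.6570.
EPS therefore changes by 2.6570 × (-12.5%) = -33.2%.

-33.2%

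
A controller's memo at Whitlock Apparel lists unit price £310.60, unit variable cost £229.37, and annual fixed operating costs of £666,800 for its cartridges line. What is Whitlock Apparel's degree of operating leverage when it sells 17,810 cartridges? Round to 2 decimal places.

1.85

Total contribution margin = 17,810 × £81.23 = £1,446,706.30.
Subtracting fixed costs: EBIT = £1,446,706.30 − £666,800 = £779,906.30.
DOL = contribution ÷ EBIT = £1,446,706.30 ÷ £779,906.30 = 1.8550.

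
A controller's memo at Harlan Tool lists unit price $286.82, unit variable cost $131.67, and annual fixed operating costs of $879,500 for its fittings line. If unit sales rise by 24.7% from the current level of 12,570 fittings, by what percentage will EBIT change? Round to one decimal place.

Contribution at this volume is 12,570 × $155.15 = $1,950,235.50.
Subtracting fixed costs: EBIT = $1,950,235.50 − $879,500 = $1,070,735.50.
Degree of operating leverage = $1,950,235.50 / $1,070,735.50 = 1.8214.
So EBIT moves 1.8214 × (+24.7%) = +45.0%.

+45.0%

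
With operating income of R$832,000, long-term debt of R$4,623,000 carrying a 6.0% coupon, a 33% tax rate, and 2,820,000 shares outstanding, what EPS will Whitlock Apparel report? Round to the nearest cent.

R$0.13

Pre-tax income = R$832,000 − R$277,380.00 = R$554,620.00.
Net income = R$554,620.00 × (1 − 0.33) = R$371,595.40.
Per share: R$371,595.40 / 2,820,000 shares = R$0.13.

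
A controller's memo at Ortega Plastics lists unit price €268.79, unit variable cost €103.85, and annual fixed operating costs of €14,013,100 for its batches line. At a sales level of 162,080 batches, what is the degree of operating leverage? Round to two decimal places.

Contribution at this volume is 162,080 × €164.94 = €26,733,475.20.
Operating income = contribution − fixed costs = €26,733,475.20 − €14,013,100 = €12,720,375.20.
DOL = contribution ÷ EBIT = €26,733,475.20 ÷ €12,720,375.20 = 2.1016.

2.10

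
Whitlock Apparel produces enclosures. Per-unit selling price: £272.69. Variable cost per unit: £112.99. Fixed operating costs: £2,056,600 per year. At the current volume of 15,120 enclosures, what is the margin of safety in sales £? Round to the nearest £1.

£611,399

Contribution margin per unit = £272.69 − £112.99 = £159.70. Break-even units = £2,056,600 ÷ £159.70 = 12,877.90; break-even revenue = 12,877.90 × £272.69 = £3,511,673.48.
Current sales = 15,120 × £272.69 = £4,123,072.80.
Margin of safety = £4,123,072.80 − £3,511,673.48 = £611,399.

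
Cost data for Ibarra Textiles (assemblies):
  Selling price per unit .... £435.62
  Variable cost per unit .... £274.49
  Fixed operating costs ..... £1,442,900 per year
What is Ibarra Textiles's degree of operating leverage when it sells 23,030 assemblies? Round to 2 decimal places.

Contribution at this volume is 23,030 × £161.13 = £3,710,823.90.
Subtracting fixed costs: EBIT = £3,710,823.90 − £1,442,900 = £2,267,923.90.
DOL = contribution ÷ EBIT = £3,710,823.90 ÷ £2,267,923.90 = 1.6362.

1.64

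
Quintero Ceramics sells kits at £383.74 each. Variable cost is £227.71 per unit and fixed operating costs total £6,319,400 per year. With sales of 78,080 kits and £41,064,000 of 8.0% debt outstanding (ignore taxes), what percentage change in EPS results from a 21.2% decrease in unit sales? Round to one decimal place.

Total contribution margin = 78,080 × £156.03 = £12,182,822.40.
Subtracting fixed costs: EBIT = £12,182,822.40 − £6,319,400 = £5,863,422.40.
Interest = £3,285,120.00, so EBIT − I = £2,578,302.40.
DCL = total CM / (EBIT − I) = £12,182,822.40 / £2,578,302.40 = 4.7251.
EPS therefore changes by 4.7251 × (-21.2%) = -100.2%.

-100.2%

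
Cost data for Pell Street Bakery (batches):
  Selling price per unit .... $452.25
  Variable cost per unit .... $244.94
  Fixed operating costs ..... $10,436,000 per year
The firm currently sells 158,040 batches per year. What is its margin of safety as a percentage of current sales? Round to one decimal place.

68.1%

Contribution margin per unit = $452.25 − $244.94 = $207.31. Break-even units = $10,436,000 ÷ $207.31 = 50,340.07; break-even revenue = 50,340.07 × $452.25 = $22,766,296.85.
Actual sales revenue = 158,040 × $452.25 = $71,473,590.00.
Margin of safety = ($71,473,590.00 − $22,766,296.85) ÷ $71,473,590.00 = 68.1%.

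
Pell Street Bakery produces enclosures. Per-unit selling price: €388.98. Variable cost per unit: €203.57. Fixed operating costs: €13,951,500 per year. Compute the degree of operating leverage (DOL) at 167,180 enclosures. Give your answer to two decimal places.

1.82

Total contribution margin = 167,180 × €185.41 = €30,996,843.80.
Subtracting fixed costs: EBIT = €30,996,843.80 − €13,951,500 = €17,045,343.80.
Degree of operating leverage = €30,996,843.80 / €17,045,343.80 = 1.8185.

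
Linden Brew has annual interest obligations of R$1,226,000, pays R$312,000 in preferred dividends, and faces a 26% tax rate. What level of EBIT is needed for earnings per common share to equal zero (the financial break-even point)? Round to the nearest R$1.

R$1,647,622

Grossing the preferred dividend up to pre-tax terms: R$312,000 / (1 − 0.26) = R$421,621.62.
Financial break-even EBIT = interest + D_p ÷ (1 − t) = R$1,226,000 + R$421,621.62 = R$1,647,621.62.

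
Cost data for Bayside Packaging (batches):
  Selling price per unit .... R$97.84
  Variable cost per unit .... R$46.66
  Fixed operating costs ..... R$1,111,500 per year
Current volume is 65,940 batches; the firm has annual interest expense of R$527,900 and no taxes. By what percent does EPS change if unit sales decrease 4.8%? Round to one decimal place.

At 65,940 units, contribution = 65,940 × R$51.18 = R$3,374,809.20.
Operating income = contribution − fixed costs = R$3,374,809.20 − R$1,111,500 = R$2,263,309.20.
Interest = R$527,900.00, so EBIT − I = R$1,735,409.20.
Degree of combined leverage = contribution ÷ (EBIT − I) = R$3,374,809.20 ÷ R$1,735,409.20 = 1.9447.
%ΔEPS = DCL × %ΔSales = 1.9447 × -4.8% = -9.3%.

-9.3%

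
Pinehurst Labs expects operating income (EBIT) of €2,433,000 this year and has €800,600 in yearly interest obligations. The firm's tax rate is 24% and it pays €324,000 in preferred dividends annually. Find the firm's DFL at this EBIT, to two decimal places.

Interest = €800,600.00.
Pre-tax preferred-dividend burden = €324,000 ÷ (1 − 0.24) = €426,315.79.
DFL = EBIT ÷ [EBIT − I − D_p/(1−t)] = €2,433,000 ÷ [€2,433,000 − €800,600.00 − €426,315.79] = €2,433,000 ÷ €1,206,084.21 = 2.0173.

2.02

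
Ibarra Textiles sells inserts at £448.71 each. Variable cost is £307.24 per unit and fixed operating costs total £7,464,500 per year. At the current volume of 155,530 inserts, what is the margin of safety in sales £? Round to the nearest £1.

£46,112,205

Each unit contributes £448.71 − £307.24 = £141.47. Break-even units = £7,464,500 ÷ £141.47 = 52,763.84; break-even revenue = 52,763.84 × £448.71 = £23,675,661.24.
Actual sales revenue = 155,530 × £448.71 = £69,787,866.30.
Margin of safety = £69,787,866.30 − £23,675,661.24 = £46,112,205.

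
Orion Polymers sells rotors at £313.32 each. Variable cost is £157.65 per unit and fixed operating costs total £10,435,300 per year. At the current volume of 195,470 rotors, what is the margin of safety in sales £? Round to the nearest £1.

Contribution margin per unit = £313.32 − £157.65 = £155.67. Break-even units = £10,435,300 ÷ £155.67 = 67,034.75; break-even revenue = 67,034.75 × £313.32 = £21,003,328.81.
Current sales = 195,470 × £313.32 = £61,244,660.40.
Margin of safety = £61,244,660.40 − £21,003,328.81 = £40,241,332.

£40,241,332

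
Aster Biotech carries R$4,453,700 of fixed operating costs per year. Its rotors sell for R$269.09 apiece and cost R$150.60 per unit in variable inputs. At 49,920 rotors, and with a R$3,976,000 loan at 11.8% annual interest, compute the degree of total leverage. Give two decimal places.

5.96

At 49,920 units, contribution = 49,920 × R$118.49 = R$5,915,020.80.
Operating income = contribution − fixed costs = R$5,915,020.80 − R$4,453,700 = R$1,461,320.80. Interest = R$469,168.00, so EBIT − I = R$992,152.80.
DCL = contribution ÷ (EBIT − I) = R$5,915,020.80 ÷ R$992,152.80 = 5.9618.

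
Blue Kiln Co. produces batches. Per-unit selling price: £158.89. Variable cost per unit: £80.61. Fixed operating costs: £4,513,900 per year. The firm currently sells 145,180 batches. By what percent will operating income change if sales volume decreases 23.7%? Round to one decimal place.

-39.3%

Total contribution margin = 145,180 × £78.28 = £11,364,690.40.
EBIT = £11,364,690.40 − £4,513,900 = £6,850,790.40.
Degree of operating leverage = £11,364,690.40 / £6,850,790.40 = 1.6589.
Operating income changes by 1.6589 × -23.7% = -39.3%.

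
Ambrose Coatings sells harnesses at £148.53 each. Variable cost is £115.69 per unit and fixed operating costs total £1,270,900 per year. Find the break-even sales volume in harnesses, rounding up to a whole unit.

38,700 harnesses

Contribution margin per unit = £148.53 − £115.69 = £32.84.
Break-even Q = £1,270,900 / £32.84 = 38,699.76 → 38,700 harnesses.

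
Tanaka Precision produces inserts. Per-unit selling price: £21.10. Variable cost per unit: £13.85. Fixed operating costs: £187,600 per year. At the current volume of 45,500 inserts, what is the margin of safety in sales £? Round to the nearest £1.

£414,069

Unit CM = price − variable cost = £21.10 − £13.85 = £7.25. Break-even units = £187,600 ÷ £7.25 = 25,875.86; break-even revenue = 25,875.86 × £21.10 = £545,980.69.
Current sales = 45,500 × £21.10 = £960,050.00.
Margin of safety = £960,050.00 − £545,980.69 = £414,069.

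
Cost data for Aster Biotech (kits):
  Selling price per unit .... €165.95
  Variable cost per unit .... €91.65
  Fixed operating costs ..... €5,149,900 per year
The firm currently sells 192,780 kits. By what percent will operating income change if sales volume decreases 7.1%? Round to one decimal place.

-11.1%

At 192,780 units, contribution = 192,780 × €74.30 = €14,323,554.00.
EBIT = €14,323,554.00 − €5,149,900 = €9,173,654.00.
Degree of operating leverage = €14,323,554.00 / €9,173,654.00 = 1.5614.
Operating income changes by 1.5614 × -7.1% = -11.1%.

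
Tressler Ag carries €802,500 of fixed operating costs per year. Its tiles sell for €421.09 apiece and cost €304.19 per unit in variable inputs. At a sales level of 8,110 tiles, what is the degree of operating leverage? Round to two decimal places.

6.51

At 8,110 units, contribution = 8,110 × €116.90 = €948,059.00.
Operating income = contribution − fixed costs = €948,059.00 − €802,500 = €145,559.00.
So DOL = total CM / EBIT = €948,059.00 / €145,559.00 = 6.5132.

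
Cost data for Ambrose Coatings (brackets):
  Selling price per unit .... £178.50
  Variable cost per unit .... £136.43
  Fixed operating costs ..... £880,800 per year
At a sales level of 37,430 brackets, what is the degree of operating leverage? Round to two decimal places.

2.27

At 37,430 units, contribution = 37,430 × £42.07 = £1,574,680.10.
Subtracting fixed costs: EBIT = £1,574,680.10 − £880,800 = £693,880.10.
So DOL = total CM / EBIT = £1,574,680.10 / £693,880.10 = 2.2694.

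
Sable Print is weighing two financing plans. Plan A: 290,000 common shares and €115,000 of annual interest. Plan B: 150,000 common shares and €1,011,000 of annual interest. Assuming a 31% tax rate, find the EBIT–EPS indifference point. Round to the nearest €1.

€1,971,000

At indifference, (EBIT − 115,000)(1 − t)/290,000 = (EBIT − 1,011,000)(1 − t)/150,000.
The (1 − t) factor cancels: (EBIT − 115,000) × 150,000 = (EBIT − 1,011,000) × 290,000.
Solving, EBIT = (1,011,000·290,000 − 115,000·150,000) / (290,000 − 150,000) = 275,940,000,000 / 140,000 = 1,971,000.00.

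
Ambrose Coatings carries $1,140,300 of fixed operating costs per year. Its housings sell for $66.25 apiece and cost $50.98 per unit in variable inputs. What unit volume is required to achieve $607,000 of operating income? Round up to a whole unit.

Unit CM = price − variable cost = $66.25 − $50.98 = $15.27.
Required volume = (fixed costs + target profit) ÷ CM = ($1,140,300 + $607,000) ÷ $15.27 = 114,426.98, so 114,427 housings.

114,427 housings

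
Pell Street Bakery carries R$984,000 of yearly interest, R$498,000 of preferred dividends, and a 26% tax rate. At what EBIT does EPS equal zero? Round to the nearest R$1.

Preferred dividends are paid after tax, so their pre-tax equivalent is R$498,000 ÷ (1 − 0.26) = R$672,972.97.
EPS = 0 when EBIT covers interest plus the pre-tax preferred burden: R$984,000 + R$672,972.97 = R$1,656,972.97.

R$1,656,973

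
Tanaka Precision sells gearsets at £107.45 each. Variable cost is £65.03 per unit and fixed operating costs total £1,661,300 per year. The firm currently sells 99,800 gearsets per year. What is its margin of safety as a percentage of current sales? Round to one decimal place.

60.8%

Contribution margin per unit = £107.45 − £65.03 = £42.42. Break-even units = £1,661,300 ÷ £42.42 = 39,163.13; break-even revenue = 39,163.13 × £107.45 = £4,208,078.38.
Current sales = 99,800 × £107.45 = £10,723,510.00.
Margin of safety = (£10,723,510.00 − £4,208,078.38) ÷ £10,723,510.00 = 60.8%.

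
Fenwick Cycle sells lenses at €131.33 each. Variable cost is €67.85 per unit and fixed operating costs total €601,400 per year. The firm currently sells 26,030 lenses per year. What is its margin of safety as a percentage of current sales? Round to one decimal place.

63.6%

Each unit contributes €131.33 − €67.85 = €63.48. Break-even units = €601,400 ÷ €63.48 = 9,473.85; break-even revenue = 9,473.85 × €131.33 = €1,244,200.72.
Current sales = 26,030 × €131.33 = €3,418,519.90.
Margin of safety = (€3,418,519.90 − €1,244,200.72) ÷ €3,418,519.90 = 63.6%.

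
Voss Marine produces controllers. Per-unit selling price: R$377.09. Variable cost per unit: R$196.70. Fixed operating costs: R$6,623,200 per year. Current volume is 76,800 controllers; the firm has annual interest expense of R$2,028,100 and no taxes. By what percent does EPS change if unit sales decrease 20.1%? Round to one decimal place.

-53.5%

Contribution at this volume is 76,800 × R$180.39 = R$13,853,952.00.
Subtracting fixed costs: EBIT = R$13,853,952.00 − R$6,623,200 = R$7,230,752.00.
After interest of R$2,028,100.00, pre-tax earnings = R$5,202,652.00.
DCL = total CM / (EBIT − I) = R$13,853,952.00 / R$5,202,652.00 = 2.6629.
%ΔEPS = DCL × %ΔSales = 2.6629 × -20.1% = -53.5%.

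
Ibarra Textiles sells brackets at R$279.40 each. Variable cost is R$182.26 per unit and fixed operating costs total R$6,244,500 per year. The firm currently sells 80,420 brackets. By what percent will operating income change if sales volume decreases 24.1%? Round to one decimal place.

-120.1%

Total contribution margin = 80,420 × R$97.14 = R$7,811,998.80.
Subtracting fixed costs: EBIT = R$7,811,998.80 − R$6,244,500 = R$1,567,498.80.
DOL = contribution ÷ EBIT = R$7,811,998.80 ÷ R$1,567,498.80 = 4.9837.
So EBIT moves 4.9837 × (-24.1%) = -120.1%.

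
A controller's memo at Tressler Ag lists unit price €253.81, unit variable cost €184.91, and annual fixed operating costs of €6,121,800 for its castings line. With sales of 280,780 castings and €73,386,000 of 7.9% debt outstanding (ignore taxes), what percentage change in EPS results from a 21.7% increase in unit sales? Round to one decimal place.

+56.5%

Contribution at this volume is 280,780 × €68.90 = €19,345,742.00.
Subtracting fixed costs: EBIT = €19,345,742.00 − €6,121,800 = €13,223,942.00.
After interest of €5,797,494.00, pre-tax earnings = €7,426,448.00.
DCL = total CM / (EBIT − I) = €19,345,742.00 / €7,426,448.00 = 2.6050.
EPS therefore changes by 2.6050 × (+21.7%) = +56.5%.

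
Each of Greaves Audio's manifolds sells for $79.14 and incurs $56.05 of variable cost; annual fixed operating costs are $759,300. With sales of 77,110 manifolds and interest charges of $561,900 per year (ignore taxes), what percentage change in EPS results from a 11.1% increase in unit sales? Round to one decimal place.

Contribution at this volume is 77,110 × $23.09 = $1,780,469.90.
EBIT = $1,780,469.90 − $759,300 = $1,021,169.90.
Interest = $561,900.00, so EBIT − I = $459,269.90.
DCL = total CM / (EBIT − I) = $1,780,469.90 / $459,269.90 = 3.8767.
EPS therefore changes by 3.8767 × (+11.1%) = +43.0%.

+43.0%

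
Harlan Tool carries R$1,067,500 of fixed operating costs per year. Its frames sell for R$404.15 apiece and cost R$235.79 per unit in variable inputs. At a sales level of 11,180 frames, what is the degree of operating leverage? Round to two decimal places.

Contribution at this volume is 11,180 × R$168.36 = R$1,882,264.80.
Subtracting fixed costs: EBIT = R$1,882,264.80 − R$1,067,500 = R$814,764.80.
Degree of operating leverage = R$1,882,264.80 / R$814,764.80 = 2.3102.

2.31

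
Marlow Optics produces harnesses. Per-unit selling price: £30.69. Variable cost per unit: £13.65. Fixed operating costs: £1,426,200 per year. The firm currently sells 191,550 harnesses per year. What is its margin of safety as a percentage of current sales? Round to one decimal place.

56.3%

Unit CM = price − variable cost = £30.69 − £13.65 = £17.04. Break-even units = £1,426,200 ÷ £17.04 = 83,697.18; break-even revenue = 83,697.18 × £30.69 = £2,568,666.55.
Actual sales revenue = 191,550 × £30.69 = £5,878,669.50.
Margin of safety = (£5,878,669.50 − £2,568,666.55) ÷ £5,878,669.50 = 56.3%.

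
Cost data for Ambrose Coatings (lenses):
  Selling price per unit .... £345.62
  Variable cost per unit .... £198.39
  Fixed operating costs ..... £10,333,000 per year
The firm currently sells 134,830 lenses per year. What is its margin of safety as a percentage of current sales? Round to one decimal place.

Unit CM = price − variable cost = £345.62 − £198.39 = £147.23. Break-even units = £10,333,000 ÷ £147.23 = 70,182.71; break-even revenue = 70,182.71 × £345.62 = £24,256,547.31.
Current sales = 134,830 × £345.62 = £46,599,944.60.
Margin of safety = (£46,599,944.60 − £24,256,547.31) ÷ £46,599,944.60 = 47.9%.

47.9%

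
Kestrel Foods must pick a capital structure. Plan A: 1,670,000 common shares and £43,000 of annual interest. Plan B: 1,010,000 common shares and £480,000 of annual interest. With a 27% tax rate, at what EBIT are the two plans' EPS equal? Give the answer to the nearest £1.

Set EPS_A = EPS_B: (EBIT − £43,000)(1 − 0.27) ÷ 1,670,000 = (EBIT − £480,000)(1 − 0.27) ÷ 1,010,000.
Cancelling (1 − t) and cross-multiplying: 1,010,000·(EBIT − 43,000) = 1,670,000·(EBIT − 480,000).
EBIT × (1,670,000 − 1,010,000) = 480,000 × 1,670,000 − 43,000 × 1,010,000 = 758,170,000,000, so EBIT = 758,170,000,000 ÷ 660,000 = 1,148,742.42.

£1,148,742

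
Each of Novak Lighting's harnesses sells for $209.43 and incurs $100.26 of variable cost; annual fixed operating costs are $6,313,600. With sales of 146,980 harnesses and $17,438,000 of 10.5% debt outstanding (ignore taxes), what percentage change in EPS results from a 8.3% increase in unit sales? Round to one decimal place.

+16.9%

Total contribution margin = 146,980 × $109.17 = $16,045,806.60.
Operating income = contribution − fixed costs = $16,045,806.60 − $6,313,600 = $9,732,206.60.
Interest = $1,830,990.00, so EBIT − I = $7,901,216.60.
DCL = total CM / (EBIT − I) = $16,045,806.60 / $7,901,216.60 = 2.0308.
%ΔEPS = DCL × %ΔSales = 2.0308 × +8.3% = +16.9%.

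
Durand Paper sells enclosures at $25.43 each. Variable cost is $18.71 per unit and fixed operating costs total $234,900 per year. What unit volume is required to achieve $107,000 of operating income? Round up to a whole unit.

50,878 enclosures

Unit CM = price − variable cost = $25.43 − $18.71 = $6.72.
Need Q such that Q × $6.72 − $234,900 = $107,000, i.e. Q = $341,900 / $6.72 = 50,877.98 → 50,878.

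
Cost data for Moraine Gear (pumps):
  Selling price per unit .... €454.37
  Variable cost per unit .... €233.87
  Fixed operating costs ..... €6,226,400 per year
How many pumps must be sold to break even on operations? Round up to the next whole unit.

28,238 pumps

Contribution margin per unit = €454.37 − €233.87 = €220.50.
Break-even volume = fixed costs ÷ CM per unit = €6,226,400 ÷ €220.50 = 28,237.64, so 28,238 pumps.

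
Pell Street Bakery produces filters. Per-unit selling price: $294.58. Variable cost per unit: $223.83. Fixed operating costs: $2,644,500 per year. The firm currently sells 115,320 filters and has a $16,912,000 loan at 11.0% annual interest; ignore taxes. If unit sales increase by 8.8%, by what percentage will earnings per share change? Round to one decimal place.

+19.6%

Contribution at this volume is 115,320 × $70.75 = $8,158,890.00.
Subtracting fixed costs: EBIT = $8,158,890.00 − $2,644,500 = $5,514,390.00.
Interest = $1,860,320.00, so EBIT − I = $3,654,070.00.
Degree of combined leverage = contribution ÷ (EBIT − I) = $8,158,890.00 ÷ $3,654,070.00 = 2.2328.
EPS therefore changes by 2.2328 × (+8.8%) = +19.6%.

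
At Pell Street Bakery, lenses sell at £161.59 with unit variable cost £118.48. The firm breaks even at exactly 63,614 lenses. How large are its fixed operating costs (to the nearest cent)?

Unit CM = price − variable cost = £161.59 − £118.48 = £43.11.
Fixed costs = break-even units × CM = 63,614 × £43.11 = £2,742,399.54.

£2,742,399.54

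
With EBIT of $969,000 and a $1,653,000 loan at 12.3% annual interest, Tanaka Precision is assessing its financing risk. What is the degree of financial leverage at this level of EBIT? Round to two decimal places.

1.27

Annual interest charges come to $203,319.00.
DFL = EBIT ÷ (EBIT − I) = $969,000 ÷ ($969,000 − $203,319.00) = $969,000 ÷ $765,681.00 = 1.2655.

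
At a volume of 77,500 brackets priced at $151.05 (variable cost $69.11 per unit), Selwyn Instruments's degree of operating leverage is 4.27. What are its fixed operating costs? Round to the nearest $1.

Total contribution margin = 77,500 × $81.94 = $6,350,350.00.
DOL = contribution / EBIT, so EBIT = $6,350,350.00 / 4.27 = $1,487,201.41.
And FC = contribution − EBIT = $6,350,350.00 − $1,487,201.41 = $4,863,149.

$4,863,149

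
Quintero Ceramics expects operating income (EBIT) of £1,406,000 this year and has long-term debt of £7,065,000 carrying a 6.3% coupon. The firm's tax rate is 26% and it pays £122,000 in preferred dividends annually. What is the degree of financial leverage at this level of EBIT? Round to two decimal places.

Annual interest charges come to £445,095.00.
Preferred dividends grossed up pre-tax: £122,000 / (1 − 0.26) = £164,864.86.
DFL = EBIT ÷ [EBIT − I − D_p/(1−t)] = £1,406,000 ÷ [£1,406,000 − £445,095.00 − £164,864.86] = £1,406,000 ÷ £796,040.14 = 1.7662.

1.77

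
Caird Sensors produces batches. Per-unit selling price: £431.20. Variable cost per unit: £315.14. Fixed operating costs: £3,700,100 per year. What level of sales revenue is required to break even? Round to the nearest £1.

£13,747,054

CM per unit = £431.20 − £315.14 = £116.06; CM ratio = £116.06 / £431.20 = 0.2692.
Break-even revenue = fixed costs × price ÷ CM = £3,700,100 × £431.20 ÷ £116.06 = £13,747,054.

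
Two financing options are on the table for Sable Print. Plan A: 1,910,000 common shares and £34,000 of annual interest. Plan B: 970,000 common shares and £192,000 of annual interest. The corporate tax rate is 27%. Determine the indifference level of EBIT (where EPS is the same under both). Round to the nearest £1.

At indifference, (EBIT − 34,000)(1 − t)/1,910,000 = (EBIT − 192,000)(1 − t)/970,000.
The (1 − t) factor cancels: (EBIT − 34,000) × 970,000 = (EBIT − 192,000) × 1,910,000.
Solving, EBIT = (192,000·1,910,000 − 34,000·970,000) / (1,910,000 − 970,000) = 333,740,000,000 / 940,000 = 355,042.55.

£355,043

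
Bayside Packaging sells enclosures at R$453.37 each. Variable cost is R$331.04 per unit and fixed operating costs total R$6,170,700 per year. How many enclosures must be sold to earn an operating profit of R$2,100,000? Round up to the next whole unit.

Contribution margin per unit = R$453.37 − R$331.04 = R$122.33.
Need Q such that Q × R$122.33 − R$6,170,700 = R$2,100,000, i.e. Q = R$8,270,700 / R$122.33 = 67,609.74 → 67,610.

67,610 enclosures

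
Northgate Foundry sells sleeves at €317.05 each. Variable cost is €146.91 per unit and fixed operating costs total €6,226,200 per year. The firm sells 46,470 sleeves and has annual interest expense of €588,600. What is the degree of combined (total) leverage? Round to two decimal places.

7.24

At 46,470 units, contribution = 46,470 × €170.14 = €7,906,405.80.
Subtracting fixed costs: EBIT = €7,906,405.80 − €6,226,200 = €1,680,205.80. Interest = €588,600.00.
DOL = €7,906,405.80 ÷ €1,680,205.80 = 4.7056; DFL = €1,680,205.80 ÷ €1,091,605.80 = 1.5392.
DCL = DOL × DFL = 4.7056 × 1.5392 = 7.2429.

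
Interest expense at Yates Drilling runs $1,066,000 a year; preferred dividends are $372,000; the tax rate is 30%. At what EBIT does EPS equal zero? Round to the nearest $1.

Grossing the preferred dividend up to pre-tax terms: $372,000 / (1 − 0.30) = $531,428.57.
Financial break-even EBIT = interest + D_p ÷ (1 − t) = $1,066,000 + $531,428.57 = $1,597,428.57.

$1,597,429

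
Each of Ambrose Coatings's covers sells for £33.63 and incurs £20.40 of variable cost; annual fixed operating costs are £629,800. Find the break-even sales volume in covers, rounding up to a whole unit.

47,604 covers

Contribution margin per unit = £33.63 − £20.40 = £13.23.
Units to break even: £629,800 ÷ £13.23 = 47,603.93, rounded up to 47,604.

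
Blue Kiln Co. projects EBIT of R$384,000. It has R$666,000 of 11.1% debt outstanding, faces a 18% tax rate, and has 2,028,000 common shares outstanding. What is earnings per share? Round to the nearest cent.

Interest = R$73,926.00, so EBT = R$384,000 − R$73,926.00 = R$310,074.00.
After tax at 18%: net income = R$310,074.00 × 0.82 = R$254,260.68.
Per share: R$254,260.68 / 2,028,000 shares = R$0.13.

R$0.13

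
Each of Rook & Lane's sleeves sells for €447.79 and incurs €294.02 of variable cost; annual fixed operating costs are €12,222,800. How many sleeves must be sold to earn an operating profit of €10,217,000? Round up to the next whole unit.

Each unit contributes €447.79 − €294.02 = €153.77.
Need Q such that Q × €153.77 − €12,222,800 = €10,217,000, i.e. Q = €22,439,800 / €153.77 = 145,930.94 → 145,931.

145,931 sleeves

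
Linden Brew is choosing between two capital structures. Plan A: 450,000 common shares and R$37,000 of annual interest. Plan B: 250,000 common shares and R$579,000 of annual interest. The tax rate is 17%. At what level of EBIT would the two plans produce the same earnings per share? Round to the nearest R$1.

At indifference, (EBIT − 37,000)(1 − t)/450,000 = (EBIT − 579,000)(1 − t)/250,000.
Cancelling (1 − t) and cross-multiplying: 250,000·(EBIT − 37,000) = 450,000·(EBIT − 579,000).
EBIT × (450,000 − 250,000) = 579,000 × 450,000 − 37,000 × 250,000 = 251,300,000,000, so EBIT = 251,300,000,000 ÷ 200,000 = 1,256,500.00.

R$1,256,500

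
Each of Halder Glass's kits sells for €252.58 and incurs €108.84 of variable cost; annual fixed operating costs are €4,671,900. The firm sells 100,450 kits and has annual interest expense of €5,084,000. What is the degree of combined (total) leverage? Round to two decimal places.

Total contribution margin = 100,450 × €143.74 = €14,438,683.00.
Subtracting fixed costs: EBIT = €14,438,683.00 − €4,671,900 = €9,766,783.00. Interest = €5,084,000.00, so EBIT − I = €4,682,783.00.
DCL = contribution ÷ (EBIT − I) = €14,438,683.00 ÷ €4,682,783.00 = 3.0834.

3.08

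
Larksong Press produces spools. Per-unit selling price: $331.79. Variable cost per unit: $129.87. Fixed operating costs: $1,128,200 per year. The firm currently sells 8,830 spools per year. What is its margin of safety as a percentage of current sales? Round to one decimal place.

Contribution margin per unit = $331.79 − $129.87 = $201.92. Break-even units = $1,128,200 ÷ $201.92 = 5,587.36; break-even revenue = 5,587.36 × $331.79 = $1,853,830.62.
Current sales = 8,830 × $331.79 = $2,929,705.70.
Margin of safety = ($2,929,705.70 − $1,853,830.62) ÷ $2,929,705.70 = 36.7%.

36.7%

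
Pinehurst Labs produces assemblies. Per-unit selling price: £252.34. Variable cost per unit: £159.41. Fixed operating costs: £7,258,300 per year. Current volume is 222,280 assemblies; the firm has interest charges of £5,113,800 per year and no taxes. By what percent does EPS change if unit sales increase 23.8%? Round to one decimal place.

+59.3%

Contribution at this volume is 222,280 × £92.93 = £20,656,480.40.
Subtracting fixed costs: EBIT = £20,656,480.40 − £7,258,300 = £13,398,180.40.
After interest of £5,113,800.00, pre-tax earnings = £8,284,380.40.
Degree of combined leverage = contribution ÷ (EBIT − I) = £20,656,480.40 ÷ £8,284,380.40 = 2.4934.
EPS therefore changes by 2.4934 × (+23.8%) = +59.3%.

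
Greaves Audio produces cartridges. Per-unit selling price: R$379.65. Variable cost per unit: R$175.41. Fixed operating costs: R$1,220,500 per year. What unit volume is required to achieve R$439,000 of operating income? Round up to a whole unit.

Unit CM = price − variable cost = R$379.65 − R$175.41 = R$204.24.
Required volume = (fixed costs + target profit) ÷ CM = (R$1,220,500 + R$439,000) ÷ R$204.24 = 8,125.24, so 8,126 cartridges.

8,126 cartridges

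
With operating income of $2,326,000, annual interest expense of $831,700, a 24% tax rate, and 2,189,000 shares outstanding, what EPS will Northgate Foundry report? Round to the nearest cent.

Interest = $831,700.00, so EBT = $2,326,000 − $831,700.00 = $1,494,300.00.
Net income = $1,494,300.00 × (1 − 0.24) = $1,135,668.00.
Per share: $1,135,668.00 / 2,189,000 shares = $0.52.

$0.52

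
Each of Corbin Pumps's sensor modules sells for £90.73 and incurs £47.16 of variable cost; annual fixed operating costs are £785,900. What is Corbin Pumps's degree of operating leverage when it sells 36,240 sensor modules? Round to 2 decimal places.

1.99

At 36,240 units, contribution = 36,240 × £43.57 = £1,578,976.80.
EBIT = £1,578,976.80 − £785,900 = £793,076.80.
Degree of operating leverage = £1,578,976.80 / £793,076.80 = 1.9910.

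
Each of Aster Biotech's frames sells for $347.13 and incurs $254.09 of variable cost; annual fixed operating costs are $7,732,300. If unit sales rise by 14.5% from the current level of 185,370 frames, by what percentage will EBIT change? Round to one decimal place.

+26.3%

At 185,370 units, contribution = 185,370 × $93.04 = $17,246,824.80.
Operating income = contribution − fixed costs = $17,246,824.80 − $7,732,300 = $9,514,524.80.
So DOL = total CM / EBIT = $17,246,824.80 / $9,514,524.80 = 1.8127.
Operating income changes by 1.8127 × +14.5% = +26.3%.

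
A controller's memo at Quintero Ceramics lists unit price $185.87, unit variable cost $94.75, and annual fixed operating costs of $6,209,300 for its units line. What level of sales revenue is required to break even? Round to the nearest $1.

CM per unit = $185.87 − $94.75 = $91.12; CM ratio = $91.12 / $185.87 = 0.4902.
Break-even sales = FC ÷ CM ratio = $6,209,300 × $185.87 / $91.12 = $12,665,963.

$12,665,963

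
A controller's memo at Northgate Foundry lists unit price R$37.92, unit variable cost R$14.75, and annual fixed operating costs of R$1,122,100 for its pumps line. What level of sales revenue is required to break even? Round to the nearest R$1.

R$1,836,428

CM per unit = R$37.92 − R$14.75 = R$23.17; CM ratio = R$23.17 / R$37.92 = 0.6110.
Break-even sales = FC ÷ CM ratio = R$1,122,100 × R$37.92 / R$23.17 = R$1,836,428.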